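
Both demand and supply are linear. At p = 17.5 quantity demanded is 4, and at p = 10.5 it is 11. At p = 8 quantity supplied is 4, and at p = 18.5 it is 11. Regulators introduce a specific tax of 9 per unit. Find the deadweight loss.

16.20

Demand slope = (10.5 − 17.5)/(11 − 4) = −1, so p = 21.5 − q.
Supply slope = (18.5 − 8)/(11 − 4) = 1.5, so p = 2 + 1.5q.
Competitive equilibrium: 21.5 − q = 2 + 1.5q → q* = 7.8, p* = 13.7.
With the tax, the buyer price exceeds the seller price by 9: (21.5 − q) − (2 + 1.5q) = 9 → q' = 4.2.
Δq = 7.8 − 4.2 = 3.6; the wedge equals the tax, 9.
Deadweight loss = ½ × 3.6 × 9 = 16.20.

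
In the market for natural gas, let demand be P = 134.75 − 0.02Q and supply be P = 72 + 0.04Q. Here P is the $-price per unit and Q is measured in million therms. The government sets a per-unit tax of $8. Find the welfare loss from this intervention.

$533.33 million

Competitive equilibrium: 134.75 − 0.02Q = 72 + 0.04Q → Q* = 1045.8333, P* = 113.8333.
With the tax, the buyer price exceeds the seller price by 8: (134.75 − 0.02Q) − (72 + 0.04Q) = 8 → Q' = 912.5.
ΔQ = 1045.8333 − 912.5 = 133.3333; the wedge equals the tax, 8.
Deadweight loss = ½ × 133.3333 × 8 = $533.33 million.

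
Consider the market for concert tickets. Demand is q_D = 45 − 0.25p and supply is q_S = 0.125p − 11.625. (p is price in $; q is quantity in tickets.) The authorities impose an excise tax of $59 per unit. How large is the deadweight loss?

$145.04

In inverse form: demand p = 180 − 4q, supply p = 93 + 8q.
Competitive equilibrium: 180 − 4q = 93 + 8q → q* = 7.25, p* = 151.
With the tax, the buyer price exceeds the seller price by 59: (180 − 4q) − (93 + 8q) = 59 → q' = 2.3333.
Δq = 7.25 − 2.3333 = 4.9167; the wedge equals the tax, 59.
The triangle = ½ × 4.9167 × 59 = $145.04.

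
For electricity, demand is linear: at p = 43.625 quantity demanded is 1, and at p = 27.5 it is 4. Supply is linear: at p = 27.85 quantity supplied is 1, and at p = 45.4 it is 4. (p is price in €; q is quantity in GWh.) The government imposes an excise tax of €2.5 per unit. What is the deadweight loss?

Demand slope = (27.5 − 43.625)/(4 − 1) = −5.375, so p = 49 − 5.375q.
Supply slope = (45.4 − 27.85)/(4 − 1) = 5.85, so p = 22 + 5.85q.
Competitive equilibrium: 49 − 5.375q = 22 + 5.85q → q* = 2.4053, p* = 36.0713.
With the tax, the buyer price exceeds the seller price by 2.5: (49 − 5.375q) − (22 + 5.85q) = 2.5 → q' = 2.1826.
Δq = 2.4053 − 2.1826 = 0.2227; the wedge equals the tax, 2.5.
DWL = ½ × 0.2227 × 2.5 = €0.28.

€0.28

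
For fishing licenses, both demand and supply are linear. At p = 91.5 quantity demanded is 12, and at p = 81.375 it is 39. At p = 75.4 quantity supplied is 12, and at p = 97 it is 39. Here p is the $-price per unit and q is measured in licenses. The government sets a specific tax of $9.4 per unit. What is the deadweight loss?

$37.60

Demand slope = (81.375 − 91.5)/(39 − 12) = −0.375, so p = 96 − 0.375q.
Supply slope = (97 − 75.4)/(39 − 12) = 0.8, so p = 65.8 + 0.8q.
Competitive equilibrium: 96 − 0.375q = 65.8 + 0.8q → q* = 25.7021, p* = 86.3617.
With the tax, the buyer price exceeds the seller price by 9.4: (96 − 0.375q) − (65.8 + 0.8q) = 9.4 → q' = 17.7021.
Δq = 25.7021 − 17.7021 = 8; the wedge equals the tax, 9.4.
DWL = ½ × 8 × 9.4 = $37.60.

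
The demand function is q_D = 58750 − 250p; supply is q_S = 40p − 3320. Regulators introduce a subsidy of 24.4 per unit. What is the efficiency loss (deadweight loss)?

In inverse form: demand p = 235 − 0.004q, supply p = 83 + 0.025q.
Competitive equilibrium: 235 − 0.004q = 83 + 0.025q → q* = 5241.3793, p* = 214.0345.
The subsidy lowers effective supply by 24.4: p = 58.6 + 0.025q.
New quantity: 235 − 0.004q = 58.6 + 0.025q → q' = 6082.7586.
Overproduction Δq = 6082.7586 − 5241.3793 = 841.3793; wedge = subsidy = 24.4.
The triangle = ½ × 841.3793 × 24.4 = 10264.83.

10264.83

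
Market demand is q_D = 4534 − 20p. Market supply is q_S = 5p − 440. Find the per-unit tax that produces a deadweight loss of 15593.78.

In inverse form: demand p = 226.7 − 0.05q, supply p = 88 + 0.2q.
Competitive equilibrium: 226.7 − 0.05q = 88 + 0.2q → q* = 554.8, p* = 198.96.
A tax t gives Δq = t/0.25 and wedge t, so DWL = t²/0.5.
t²/0.5 = 15593.78 → t² = 7796.89 → t = 88.3.

88.3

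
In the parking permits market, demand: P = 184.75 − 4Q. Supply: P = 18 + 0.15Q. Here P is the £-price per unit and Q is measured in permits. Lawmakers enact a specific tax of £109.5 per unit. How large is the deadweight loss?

Competitive equilibrium: 184.75 − 4Q = 18 + 0.15Q → Q* = 40.1807, P* = 24.0271.
With the tax, the buyer price exceeds the seller price by 109.5: (184.75 − 4Q) − (18 + 0.15Q) = 109.5 → Q' = 13.7952.
ΔQ = 40.1807 − 13.7952 = 26.3855; the wedge equals the tax, 109.5.
The triangle = ½ × 26.3855 × 109.5 = £1444.61.

£1444.61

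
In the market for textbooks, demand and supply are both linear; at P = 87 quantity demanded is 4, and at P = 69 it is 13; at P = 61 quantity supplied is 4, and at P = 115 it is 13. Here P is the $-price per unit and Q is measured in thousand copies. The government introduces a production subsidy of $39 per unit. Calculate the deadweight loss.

$95.06 thousand

Demand slope = (69 − 87)/(13 − 4) = −2, so P = 95 − 2Q.
Supply slope = (115 − 61)/(13 − 4) = 6, so P = 37 + 6Q.
Competitive equilibrium: 95 − 2Q = 37 + 6Q → Q* = 7.25, P* = 80.5.
The subsidy lowers effective supply by 39: P = 6Q − 2.
New quantity: 95 − 2Q = 6Q − 2 → Q' = 12.125.
Overproduction ΔQ = 12.125 − 7.25 = 4.875; wedge = subsidy = 39.
The triangle = ½ × 4.875 × 39 = $95.06 thousand.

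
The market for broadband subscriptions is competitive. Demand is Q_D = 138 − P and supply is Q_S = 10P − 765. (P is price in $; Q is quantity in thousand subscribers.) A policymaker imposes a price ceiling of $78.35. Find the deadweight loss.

$769.69 thousand

In inverse form: demand P = 138 − Q, supply P = 76.5 + 0.1Q.
Competitive equilibrium: 138 − Q = 76.5 + 0.1Q → Q* = 55.9091, P* = 82.0909.
At the ceiling P = 78.35, quantity supplied = (78.35 − 76.5)/0.1 = 18.5.
Willingness to pay at Q' = 18.5: 138 − 1·18.5 = 119.5.
ΔQ = 55.9091 − 18.5 = 37.4091; wedge = 119.5 − 78.35 = 41.15.
The triangle = ½ × 37.4091 × 41.15 = $769.69 thousand.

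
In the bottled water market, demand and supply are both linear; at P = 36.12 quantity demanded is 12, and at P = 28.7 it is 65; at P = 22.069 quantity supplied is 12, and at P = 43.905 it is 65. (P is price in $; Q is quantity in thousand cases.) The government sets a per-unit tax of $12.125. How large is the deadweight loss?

$133.17 thousand

Demand slope = (28.7 − 36.12)/(65 − 12) = −0.14, so P = 37.8 − 0.14Q.
Supply slope = (43.905 − 22.069)/(65 − 12) = 0.412, so P = 17.125 + 0.412Q.
Competitive equilibrium: 37.8 − 0.14Q = 17.125 + 0.412Q → Q* = 37.4547, P* = 32.5563.
With the tax, the buyer price exceeds the seller price by 12.125: (37.8 − 0.14Q) − (17.125 + 0.412Q) = 12.125 → Q' = 15.4891.
ΔQ = 37.4547 − 15.4891 = 21.9656; the wedge equals the tax, 12.125.
Welfare loss = ½ × 21.9656 × 12.125 = $133.17 thousand.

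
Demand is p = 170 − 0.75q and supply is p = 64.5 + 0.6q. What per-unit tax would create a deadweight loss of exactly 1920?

72

Competitive equilibrium: 170 − 0.75q = 64.5 + 0.6q → q* = 78.1481, p* = 111.3889.
A tax t gives Δq = t/1.35 and wedge t, so DWL = t²/2.7.
t²/2.7 = 1920 → t² = 5184 → t = 72.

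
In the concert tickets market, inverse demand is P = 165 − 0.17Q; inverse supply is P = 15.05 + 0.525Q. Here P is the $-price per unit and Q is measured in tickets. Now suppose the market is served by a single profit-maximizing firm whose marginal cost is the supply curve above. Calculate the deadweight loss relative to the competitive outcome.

$624.80

Competitive equilibrium: 165 − 0.17Q = 15.05 + 0.525Q → Q* = 215.7554, P* = 128.32158.
Marginal revenue: MR = 165 − 0.34Q. Set MR = MC: 165 − 0.34Q = 15.05 + 0.525Q → Q_m = 173.3526.
Price P_m = 165 − 0.17·173.3526 = 135.53006; MC(Q_m) = 15.05 + 0.525·173.3526 = 106.06012.
Competitive Q* = 215.7554, so ΔQ = 42.4028; wedge = 135.53006 − 106.06012 = 29.46994.
DWL = ½ × 42.4028 × 29.46994 = $624.80.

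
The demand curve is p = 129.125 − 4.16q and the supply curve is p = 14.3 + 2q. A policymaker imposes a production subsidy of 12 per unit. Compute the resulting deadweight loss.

Competitive equilibrium: 129.125 − 4.16q = 14.3 + 2q → q* = 18.6404, p* = 51.5808.
The subsidy lowers effective supply by 12: p = 2.3 + 2q.
New quantity: 129.125 − 4.16q = 2.3 + 2q → q' = 20.5885.
Overproduction Δq = 20.5885 − 18.6404 = 1.9481; wedge = subsidy = 12.
Welfare loss = ½ × 1.9481 × 12 = 11.69.

11.69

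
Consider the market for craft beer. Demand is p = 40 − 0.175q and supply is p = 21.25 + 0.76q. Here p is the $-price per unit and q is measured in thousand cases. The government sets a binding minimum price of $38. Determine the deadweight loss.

Competitive equilibrium: 40 − 0.175q = 21.25 + 0.76q → q* = 20.0535, p* = 36.4906.
At the floor p = 38, quantity demanded = (40 − 38)/0.175 = 11.4286.
Sellers' marginal cost at q' = 11.4286: 21.25 + 0.76·11.4286 = 29.9357.
Δq = 20.0535 − 11.4286 = 8.6249; wedge = 38 − 29.9357 = 8.0643.
The triangle = ½ × 8.6249 × 8.0643 = $34.78 thousand.

$34.78 thousand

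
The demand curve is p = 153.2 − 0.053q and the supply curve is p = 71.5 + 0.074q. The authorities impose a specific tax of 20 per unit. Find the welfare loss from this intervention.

1574.80

Competitive equilibrium: 153.2 − 0.053q = 71.5 + 0.074q → q* = 643.3071, p* = 119.1047.
With the tax, the buyer price exceeds the seller price by 20: (153.2 − 0.053q) − (71.5 + 0.074q) = 20 → q' = 485.8268.
Δq = 643.3071 − 485.8268 = 157.4803; the wedge equals the tax, 20.
The triangle = ½ × 157.4803 × 20 = 1574.80.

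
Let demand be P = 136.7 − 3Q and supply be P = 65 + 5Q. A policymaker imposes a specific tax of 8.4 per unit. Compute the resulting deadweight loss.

Competitive equilibrium: 136.7 − 3Q = 65 + 5Q → Q* = 8.9625, P* = 109.8125.
With the tax, the buyer price exceeds the seller price by 8.4: (136.7 − 3Q) − (65 + 5Q) = 8.4 → Q' = 7.9125.
ΔQ = 8.9625 − 7.9125 = 1.05; the wedge equals the tax, 8.4.
DWL = ½ × 1.05 × 8.4 = 4.41.

4.41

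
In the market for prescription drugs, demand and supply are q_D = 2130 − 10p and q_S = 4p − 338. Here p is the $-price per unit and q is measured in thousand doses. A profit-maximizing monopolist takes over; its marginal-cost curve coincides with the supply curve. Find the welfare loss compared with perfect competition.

In inverse form: demand p = 213 − 0.1q, supply p = 84.5 + 0.25q.
Competitive equilibrium: 213 − 0.1q = 84.5 + 0.25q → q* = 367.14286, p* = 176.28571.
Marginal revenue: MR = 213 − 0.2q. Set MR = MC: 213 − 0.2q = 84.5 + 0.25q → q_m = 285.55556.
Price p_m = 213 − 0.1·285.55556 = 184.44444; MC(q_m) = 84.5 + 0.25·285.55556 = 155.88889.
Competitive q* = 367.14286, so Δq = 81.5873; wedge = 184.44444 − 155.88889 = 28.55555.
The triangle = ½ × 81.5873 × 28.55555 = $1164.89 thousand.

$1164.89 thousand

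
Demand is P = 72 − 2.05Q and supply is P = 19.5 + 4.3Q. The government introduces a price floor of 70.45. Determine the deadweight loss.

179.15

Competitive equilibrium: 72 − 2.05Q = 19.5 + 4.3Q → Q* = 8.2677, P* = 55.0512.
At the floor P = 70.45, quantity demanded = (72 − 70.45)/2.05 = 0.7561.
Sellers' marginal cost at Q' = 0.7561: 19.5 + 4.3·0.7561 = 22.7512.
ΔQ = 8.2677 − 0.7561 = 7.5116; wedge = 70.45 − 22.7512 = 47.6988.
Welfare loss = ½ × 7.5116 × 47.6988 = 179.15.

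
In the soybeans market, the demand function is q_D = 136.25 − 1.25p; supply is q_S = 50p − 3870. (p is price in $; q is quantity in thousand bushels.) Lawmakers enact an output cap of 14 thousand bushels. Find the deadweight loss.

$246.84 thousand

In inverse form: demand p = 109 − 0.8q, supply p = 77.4 + 0.02q.
Competitive equilibrium: 109 − 0.8q = 77.4 + 0.02q → q* = 38.5366, p* = 78.1707.
At q = 14: demand price = 109 − 0.8·14 = 97.8; supply price = 77.4 + 0.02·14 = 77.68.
Δq = 38.5366 − 14 = 24.5366; wedge = 97.8 − 77.68 = 20.12.
DWL = ½ × 24.5366 × 20.12 = $246.84 thousand.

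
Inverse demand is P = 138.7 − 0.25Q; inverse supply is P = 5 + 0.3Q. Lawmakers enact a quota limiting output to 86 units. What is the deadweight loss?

6786.33

Competitive equilibrium: 138.7 − 0.25Q = 5 + 0.3Q → Q* = 243.0909, P* = 77.9273.
At Q = 86: demand price = 138.7 − 0.25·86 = 117.2; supply price = 5 + 0.3·86 = 30.8.
ΔQ = 243.0909 − 86 = 157.0909; wedge = 117.2 − 30.8 = 86.4.
The triangle = ½ × 157.0909 × 86.4 = 6786.33.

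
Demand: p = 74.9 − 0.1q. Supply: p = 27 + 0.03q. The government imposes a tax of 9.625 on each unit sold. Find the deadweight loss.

Competitive equilibrium: 74.9 − 0.1q = 27 + 0.03q → q* = 368.4615, p* = 38.0538.
With the tax, the buyer price exceeds the seller price by 9.625: (74.9 − 0.1q) − (27 + 0.03q) = 9.625 → q' = 294.4231.
Δq = 368.4615 − 294.4231 = 74.0384; the wedge equals the tax, 9.625.
DWL = ½ × 74.0384 × 9.625 = 356.31.

356.31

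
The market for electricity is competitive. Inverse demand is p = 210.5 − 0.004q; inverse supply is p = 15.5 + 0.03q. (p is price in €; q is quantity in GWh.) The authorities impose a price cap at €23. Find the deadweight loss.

€511503.68

Competitive equilibrium: 210.5 − 0.004q = 15.5 + 0.03q → q* = 5735.29412, p* = 187.55882.
At the ceiling p = 23, quantity supplied = (23 − 15.5)/0.03 = 250.
Willingness to pay at q' = 250: 210.5 − 0.004·250 = 209.5.
Δq = 5735.29412 − 250 = 5485.29412; wedge = 209.5 − 23 = 186.5.
The triangle = ½ × 5485.29412 × 186.5 = €511503.68.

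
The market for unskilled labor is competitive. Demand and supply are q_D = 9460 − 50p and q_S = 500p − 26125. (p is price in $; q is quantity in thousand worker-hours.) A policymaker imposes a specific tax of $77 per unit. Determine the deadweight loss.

$134750 thousand

In inverse form: demand p = 189.2 − 0.02q, supply p = 52.25 + 0.002q.
Competitive equilibrium: 189.2 − 0.02q = 52.25 + 0.002q → q* = 6225, p* = 64.7.
With the tax, the buyer price exceeds the seller price by 77: (189.2 − 0.02q) − (52.25 + 0.002q) = 77 → q' = 2725.
Δq = 6225 − 2725 = 3500; the wedge equals the tax, 77.
Deadweight loss = ½ × 3500 × 77 = $134750 thousand.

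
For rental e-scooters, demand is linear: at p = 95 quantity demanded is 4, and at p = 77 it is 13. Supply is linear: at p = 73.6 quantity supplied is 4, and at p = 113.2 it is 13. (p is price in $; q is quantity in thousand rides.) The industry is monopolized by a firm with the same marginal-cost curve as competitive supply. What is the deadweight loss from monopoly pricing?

$9.78 thousand

Demand slope = (77 − 95)/(13 − 4) = −2, so p = 103 − 2q.
Supply slope = (113.2 − 73.6)/(13 − 4) = 4.4, so p = 56 + 4.4q.
Competitive equilibrium: 103 − 2q = 56 + 4.4q → q* = 7.3438, p* = 88.3125.
Marginal revenue: MR = 103 − 4q. Set MR = MC: 103 − 4q = 56 + 4.4q → q_m = 5.5952.
Price p_m = 103 − 2·5.5952 = 91.8096; MC(q_m) = 56 + 4.4·5.5952 = 80.6189.
Competitive q* = 7.3438, so Δq = 1.7486; wedge = 91.8096 − 80.6189 = 11.1907.
The triangle = ½ × 1.7486 × 11.1907 = $9.78 thousand.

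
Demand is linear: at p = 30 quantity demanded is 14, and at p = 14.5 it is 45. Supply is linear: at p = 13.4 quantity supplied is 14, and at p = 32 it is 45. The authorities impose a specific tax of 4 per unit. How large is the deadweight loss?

7.27

Demand slope = (14.5 − 30)/(45 − 14) = −0.5, so p = 37 − 0.5q.
Supply slope = (32 − 13.4)/(45 − 14) = 0.6, so p = 5 + 0.6q.
Competitive equilibrium: 37 − 0.5q = 5 + 0.6q → q* = 29.0909, p* = 22.4545.
With the tax, the buyer price exceeds the seller price by 4: (37 − 0.5q) − (5 + 0.6q) = 4 → q' = 25.4545.
Δq = 29.0909 − 25.4545 = 3.6364; the wedge equals the tax, 4.
Deadweight loss = ½ × 3.6364 × 4 = 7.27.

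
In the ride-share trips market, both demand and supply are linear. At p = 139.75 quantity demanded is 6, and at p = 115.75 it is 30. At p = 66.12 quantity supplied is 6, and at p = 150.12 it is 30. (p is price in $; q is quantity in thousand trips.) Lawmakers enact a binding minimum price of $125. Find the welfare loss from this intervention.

Demand slope = (115.75 − 139.75)/(30 − 6) = −1, so p = 145.75 − q.
Supply slope = (150.12 − 66.12)/(30 − 6) = 3.5, so p = 45.12 + 3.5q.
Competitive equilibrium: 145.75 − q = 45.12 + 3.5q → q* = 22.3622, p* = 123.3878.
At the floor p = 125, quantity demanded = (145.75 − 125)/1 = 20.75.
Sellers' marginal cost at q' = 20.75: 45.12 + 3.5·20.75 = 117.745.
Δq = 22.3622 − 20.75 = 1.6122; wedge = 125 − 117.745 = 7.255.
Deadweight loss = ½ × 1.6122 × 7.255 = $5.85 thousand.

$5.85 thousand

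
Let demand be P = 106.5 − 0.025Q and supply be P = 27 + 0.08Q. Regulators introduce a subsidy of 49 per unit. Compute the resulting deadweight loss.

Competitive equilibrium: 106.5 − 0.025Q = 27 + 0.08Q → Q* = 757.1429, P* = 87.5714.
The subsidy lowers effective supply by 49: P = 0.08Q − 22.
New quantity: 106.5 − 0.025Q = 0.08Q − 22 → Q' = 1223.8095.
Overproduction ΔQ = 1223.8095 − 757.1429 = 466.6666; wedge = subsidy = 49.
Welfare loss = ½ × 466.6666 × 49 = 11433.33.

11433.33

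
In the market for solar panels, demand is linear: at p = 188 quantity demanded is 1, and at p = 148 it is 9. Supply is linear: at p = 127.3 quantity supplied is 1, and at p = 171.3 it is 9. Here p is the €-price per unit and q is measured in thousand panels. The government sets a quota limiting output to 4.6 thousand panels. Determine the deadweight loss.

€24.97 thousand

Demand slope = (148 − 188)/(9 − 1) = −5, so p = 193 − 5q.
Supply slope = (171.3 − 127.3)/(9 − 1) = 5.5, so p = 121.8 + 5.5q.
Competitive equilibrium: 193 − 5q = 121.8 + 5.5q → q* = 6.781, p* = 159.0952.
At q = 4.6: demand price = 193 − 5·4.6 = 170; supply price = 121.8 + 5.5·4.6 = 147.1.
Δq = 6.781 − 4.6 = 2.181; wedge = 170 − 147.1 = 22.9.
Welfare loss = ½ × 2.181 × 22.9 = €24.97 thousand.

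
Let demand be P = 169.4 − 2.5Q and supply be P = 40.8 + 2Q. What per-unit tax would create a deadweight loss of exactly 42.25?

Competitive equilibrium: 169.4 − 2.5Q = 40.8 + 2Q → Q* = 28.5778, P* = 97.9556.
A tax t gives ΔQ = t/4.5 and wedge t, so DWL = t²/9.
t²/9 = 42.25 → t² = 380.25 → t = 19.5.

19.5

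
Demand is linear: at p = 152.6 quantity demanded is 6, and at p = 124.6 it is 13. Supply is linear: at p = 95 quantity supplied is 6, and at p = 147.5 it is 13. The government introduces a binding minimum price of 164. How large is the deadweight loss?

Demand slope = (124.6 − 152.6)/(13 − 6) = −4, so p = 176.6 − 4q.
Supply slope = (147.5 − 95)/(13 − 6) = 7.5, so p = 50 + 7.5q.
Competitive equilibrium: 176.6 − 4q = 50 + 7.5q → q* = 11.008696, p* = 132.565217.
At the floor p = 164, quantity demanded = (176.6 − 164)/4 = 3.15.
Sellers' marginal cost at q' = 3.15: 50 + 7.5·3.15 = 73.625.
Δq = 11.008696 − 3.15 = 7.858696; wedge = 164 − 73.625 = 90.375.
Deadweight loss = ½ × 7.858696 × 90.375 = 355.11.

355.11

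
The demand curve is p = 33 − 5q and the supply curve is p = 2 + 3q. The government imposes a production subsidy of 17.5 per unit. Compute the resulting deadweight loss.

Competitive equilibrium: 33 − 5q = 2 + 3q → q* = 3.875, p* = 13.625.
The subsidy lowers effective supply by 17.5: p = 3q − 15.5.
New quantity: 33 − 5q = 3q − 15.5 → q' = 6.0625.
Overproduction Δq = 6.0625 − 3.875 = 2.1875; wedge = subsidy = 17.5.
DWL = ½ × 2.1875 × 17.5 = 19.14.

19.14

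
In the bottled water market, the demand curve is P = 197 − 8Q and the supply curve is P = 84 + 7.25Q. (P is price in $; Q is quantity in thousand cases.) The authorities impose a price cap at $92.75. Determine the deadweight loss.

$293.38 thousand

Competitive equilibrium: 197 − 8Q = 84 + 7.25Q → Q* = 7.4098, P* = 137.7213.
At the ceiling P = 92.75, quantity supplied = (92.75 − 84)/7.25 = 1.2069.
Willingness to pay at Q' = 1.2069: 197 − 8·1.2069 = 187.3448.
ΔQ = 7.4098 − 1.2069 = 6.2029; wedge = 187.3448 − 92.75 = 94.5948.
Welfare loss = ½ × 6.2029 × 94.5948 = $293.38 thousand.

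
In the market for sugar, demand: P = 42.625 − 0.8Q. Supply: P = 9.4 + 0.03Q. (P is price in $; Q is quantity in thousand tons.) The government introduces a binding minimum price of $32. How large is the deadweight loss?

$296.93 thousand

Competitive equilibrium: 42.625 − 0.8Q = 9.4 + 0.03Q → Q* = 40.0301, P* = 10.6009.
At the floor P = 32, quantity demanded = (42.625 − 32)/0.8 = 13.2813.
Sellers' marginal cost at Q' = 13.2813: 9.4 + 0.03·13.2813 = 9.7984.
ΔQ = 40.0301 − 13.2813 = 26.7488; wedge = 32 − 9.7984 = 22.2016.
The triangle = ½ × 26.7488 × 22.2016 = $296.93 thousand.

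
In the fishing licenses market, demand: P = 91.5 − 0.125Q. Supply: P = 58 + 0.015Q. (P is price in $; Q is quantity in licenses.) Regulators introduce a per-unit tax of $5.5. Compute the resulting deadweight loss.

Competitive equilibrium: 91.5 − 0.125Q = 58 + 0.015Q → Q* = 239.2857, P* = 61.5893.
With the tax, the buyer price exceeds the seller price by 5.5: (91.5 − 0.125Q) − (58 + 0.015Q) = 5.5 → Q' = 200.
ΔQ = 239.2857 − 200 = 39.2857; the wedge equals the tax, 5.5.
Deadweight loss = ½ × 39.2857 × 5.5 = $108.04.

$108.04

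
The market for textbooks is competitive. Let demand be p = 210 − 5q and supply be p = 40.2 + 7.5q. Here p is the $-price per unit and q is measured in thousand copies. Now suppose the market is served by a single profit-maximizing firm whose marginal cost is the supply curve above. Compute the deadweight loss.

Competitive equilibrium: 210 − 5q = 40.2 + 7.5q → q* = 13.584, p* = 142.08.
Marginal revenue: MR = 210 − 10q. Set MR = MC: 210 − 10q = 40.2 + 7.5q → q_m = 9.70286.
Price p_m = 210 − 5·9.70286 = 161.4857; MC(q_m) = 40.2 + 7.5·9.70286 = 112.97145.
Competitive q* = 13.584, so Δq = 3.88114; wedge = 161.4857 − 112.97145 = 48.51425.
DWL = ½ × 3.88114 × 48.51425 = $94.15 thousand.

$94.15 thousand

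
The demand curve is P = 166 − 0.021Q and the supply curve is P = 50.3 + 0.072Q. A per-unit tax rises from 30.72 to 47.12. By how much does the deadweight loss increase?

6863.31

Competitive equilibrium: 166 − 0.021Q = 50.3 + 0.072Q → Q* = 1244.086, P* = 139.8742.
For a per-unit tax t: ΔQ = t/0.093, so DWL = ½·t·(t/0.093) = t²/0.186.
At t = 30.72: DWL = 5073.755. At t = 47.12: DWL = 11937.067.
Increase = 11937.067 − 5073.755 = 6863.31.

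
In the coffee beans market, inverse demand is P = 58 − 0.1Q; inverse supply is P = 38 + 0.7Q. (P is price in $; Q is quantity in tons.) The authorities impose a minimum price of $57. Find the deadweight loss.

Competitive equilibrium: 58 − 0.1Q = 38 + 0.7Q → Q* = 25, P* = 55.5.
At the floor P = 57, quantity demanded = (58 − 57)/0.1 = 10.
Sellers' marginal cost at Q' = 10: 38 + 0.7·10 = 45.
ΔQ = 25 − 10 = 15; wedge = 57 − 45 = 12.
Welfare loss = ½ × 15 × 12 = $90.

$90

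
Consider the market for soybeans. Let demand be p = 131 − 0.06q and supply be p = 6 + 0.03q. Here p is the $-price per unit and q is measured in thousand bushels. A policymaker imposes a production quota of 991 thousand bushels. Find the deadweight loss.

Competitive equilibrium: 131 − 0.06q = 6 + 0.03q → q* = 1388.8889, p* = 47.6667.
At q = 991: demand price = 131 − 0.06·991 = 71.54; supply price = 6 + 0.03·991 = 35.73.
Δq = 1388.8889 − 991 = 397.8889; wedge = 71.54 − 35.73 = 35.81.
DWL = ½ × 397.8889 × 35.81 = $7124.20 thousand.

$7124.20 thousand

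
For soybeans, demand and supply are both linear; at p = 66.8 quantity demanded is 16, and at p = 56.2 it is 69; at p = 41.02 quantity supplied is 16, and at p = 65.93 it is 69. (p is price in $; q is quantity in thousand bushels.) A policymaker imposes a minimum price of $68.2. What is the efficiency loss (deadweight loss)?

Demand slope = (56.2 − 66.8)/(69 − 16) = −0.2, so p = 70 − 0.2q.
Supply slope = (65.93 − 41.02)/(69 − 16) = 0.47, so p = 33.5 + 0.47q.
Competitive equilibrium: 70 − 0.2q = 33.5 + 0.47q → q* = 54.4776, p* = 59.1045.
At the floor p = 68.2, quantity demanded = (70 − 68.2)/0.2 = 9.
Sellers' marginal cost at q' = 9: 33.5 + 0.47·9 = 37.73.
Δq = 54.4776 − 9 = 45.4776; wedge = 68.2 − 37.73 = 30.47.
DWL = ½ × 45.4776 × 30.47 = $692.85 thousand.

$692.85 thousand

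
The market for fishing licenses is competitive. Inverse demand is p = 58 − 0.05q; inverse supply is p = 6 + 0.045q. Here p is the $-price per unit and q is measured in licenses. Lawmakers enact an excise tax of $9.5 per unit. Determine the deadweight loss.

$475

Competitive equilibrium: 58 − 0.05q = 6 + 0.045q → q* = 547.3684, p* = 30.6316.
With the tax, the buyer price exceeds the seller price by 9.5: (58 − 0.05q) − (6 + 0.045q) = 9.5 → q' = 447.3684.
Δq = 547.3684 − 447.3684 = 100; the wedge equals the tax, 9.5.
The triangle = ½ × 100 × 9.5 = $475.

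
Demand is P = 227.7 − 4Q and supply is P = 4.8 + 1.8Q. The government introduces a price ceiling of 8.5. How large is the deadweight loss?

Competitive equilibrium: 227.7 − 4Q = 4.8 + 1.8Q → Q* = 38.43103, P* = 73.97586.
At the ceiling P = 8.5, quantity supplied = (8.5 − 4.8)/1.8 = 2.05556.
Willingness to pay at Q' = 2.05556: 227.7 − 4·2.05556 = 219.47776.
ΔQ = 38.43103 − 2.05556 = 36.37547; wedge = 219.47776 − 8.5 = 210.97776.
The triangle = ½ × 36.37547 × 210.97776 = 3837.21.

3837.21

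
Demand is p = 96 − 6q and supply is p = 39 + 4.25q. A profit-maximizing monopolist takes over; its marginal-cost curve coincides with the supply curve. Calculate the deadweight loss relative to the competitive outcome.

Competitive equilibrium: 96 − 6q = 39 + 4.25q → q* = 5.561, p* = 62.6341.
Marginal revenue: MR = 96 − 12q. Set MR = MC: 96 − 12q = 39 + 4.25q → q_m = 3.5077.
Price p_m = 96 − 6·3.5077 = 74.9538; MC(q_m) = 39 + 4.25·3.5077 = 53.9077.
Competitive q* = 5.561, so Δq = 2.0533; wedge = 74.9538 − 53.9077 = 21.0461.
Welfare loss = ½ × 2.0533 × 21.0461 = 21.61.

21.61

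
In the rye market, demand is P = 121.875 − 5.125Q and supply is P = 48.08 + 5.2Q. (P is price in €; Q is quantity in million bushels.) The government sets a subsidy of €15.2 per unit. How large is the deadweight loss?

Competitive equilibrium: 121.875 − 5.125Q = 48.08 + 5.2Q → Q* = 7.1472, P* = 85.2455.
The subsidy lowers effective supply by 15.2: P = 32.88 + 5.2Q.
New quantity: 121.875 − 5.125Q = 32.88 + 5.2Q → Q' = 8.6194.
Overproduction ΔQ = 8.6194 − 7.1472 = 1.4722; wedge = subsidy = 15.2.
Deadweight loss = ½ × 1.4722 × 15.2 = €11.19 million.

€11.19 million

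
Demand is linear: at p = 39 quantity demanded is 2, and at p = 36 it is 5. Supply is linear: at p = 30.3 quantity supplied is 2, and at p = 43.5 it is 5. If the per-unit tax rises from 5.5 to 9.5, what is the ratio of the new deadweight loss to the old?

Demand slope = (36 − 39)/(5 − 2) = −1, so p = 41 − q.
Supply slope = (43.5 − 30.3)/(5 − 2) = 4.4, so p = 21.5 + 4.4q.
Competitive equilibrium: 41 − q = 21.5 + 4.4q → q* = 3.6111, p* = 37.3889.
For a per-unit tax t: Δq = t/5.4, so DWL = ½·t·(t/5.4) = t²/10.8.
At t = 5.5: DWL = 2.801. At t = 9.5: DWL = 8.356.
Ratio = (9.5/5.5)² = 2.983.

2.983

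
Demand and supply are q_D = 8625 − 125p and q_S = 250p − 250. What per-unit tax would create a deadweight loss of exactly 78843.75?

In inverse form: demand p = 69 − 0.008q, supply p = 1 + 0.004q.
Competitive equilibrium: 69 − 0.008q = 1 + 0.004q → q* = 5666.6667, p* = 23.6667.
A tax t gives Δq = t/0.012 and wedge t, so DWL = t²/0.024.
t²/0.024 = 78843.75 → t² = 1892.25 → t = 43.5.

43.5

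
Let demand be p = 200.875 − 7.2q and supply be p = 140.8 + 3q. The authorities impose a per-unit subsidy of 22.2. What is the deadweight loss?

24.16

Competitive equilibrium: 200.875 − 7.2q = 140.8 + 3q → q* = 5.8897, p* = 158.4691.
The subsidy lowers effective supply by 22.2: p = 118.6 + 3q.
New quantity: 200.875 − 7.2q = 118.6 + 3q → q' = 8.0662.
Overproduction Δq = 8.0662 − 5.8897 = 2.1765; wedge = subsidy = 22.2.
The triangle = ½ × 2.1765 × 22.2 = 24.16.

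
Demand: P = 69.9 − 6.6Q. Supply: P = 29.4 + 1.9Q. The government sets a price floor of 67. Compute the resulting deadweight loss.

79.51

Competitive equilibrium: 69.9 − 6.6Q = 29.4 + 1.9Q → Q* = 4.7647, P* = 38.4529.
At the floor P = 67, quantity demanded = (69.9 − 67)/6.6 = 0.4394.
Sellers' marginal cost at Q' = 0.4394: 29.4 + 1.9·0.4394 = 30.2349.
ΔQ = 4.7647 − 0.4394 = 4.3253; wedge = 67 − 30.2349 = 36.7651.
Deadweight loss = ½ × 4.3253 × 36.7651 = 79.51.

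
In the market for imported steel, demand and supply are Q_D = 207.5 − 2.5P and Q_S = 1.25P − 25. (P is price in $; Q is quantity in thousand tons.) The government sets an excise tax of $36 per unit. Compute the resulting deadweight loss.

$540 thousand

In inverse form: demand P = 83 − 0.4Q, supply P = 20 + 0.8Q.
Competitive equilibrium: 83 − 0.4Q = 20 + 0.8Q → Q* = 52.5, P* = 62.
With the tax, the buyer price exceeds the seller price by 36: (83 − 0.4Q) − (20 + 0.8Q) = 36 → Q' = 22.5.
ΔQ = 52.5 − 22.5 = 30; the wedge equals the tax, 36.
DWL = ½ × 30 × 36 = $540 thousand.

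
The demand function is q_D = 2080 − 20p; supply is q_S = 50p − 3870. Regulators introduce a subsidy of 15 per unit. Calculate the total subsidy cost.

In inverse form: demand p = 104 − 0.05q, supply p = 77.4 + 0.02q.
Competitive equilibrium: 104 − 0.05q = 77.4 + 0.02q → q* = 380, p* = 85.
The subsidy lowers effective supply by 15: p = 62.4 + 0.02q.
New quantity: 104 − 0.05q = 62.4 + 0.02q → q' = 594.2857.
Total subsidy cost = 15 × 594.2857 = 8914.29.

8914.29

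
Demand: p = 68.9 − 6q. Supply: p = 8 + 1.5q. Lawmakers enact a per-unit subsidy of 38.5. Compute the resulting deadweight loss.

98.82

Competitive equilibrium: 68.9 − 6q = 8 + 1.5q → q* = 8.12, p* = 20.18.
The subsidy lowers effective supply by 38.5: p = 1.5q − 30.5.
New quantity: 68.9 − 6q = 1.5q − 30.5 → q' = 13.2533.
Overproduction Δq = 13.2533 − 8.12 = 5.1333; wedge = subsidy = 38.5.
Deadweight loss = ½ × 5.1333 × 38.5 = 98.82.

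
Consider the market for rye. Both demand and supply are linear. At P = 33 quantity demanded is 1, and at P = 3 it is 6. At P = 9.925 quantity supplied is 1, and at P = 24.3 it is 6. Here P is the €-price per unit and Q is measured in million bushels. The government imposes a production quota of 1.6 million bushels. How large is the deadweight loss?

€17.75 million

Demand slope = (3 − 33)/(6 − 1) = −6, so P = 39 − 6Q.
Supply slope = (24.3 − 9.925)/(6 − 1) = 2.875, so P = 7.05 + 2.875Q.
Competitive equilibrium: 39 − 6Q = 7.05 + 2.875Q → Q* = 3.6, P* = 17.4.
At Q = 1.6: demand price = 39 − 6·1.6 = 29.4; supply price = 7.05 + 2.875·1.6 = 11.65.
ΔQ = 3.6 − 1.6 = 2; wedge = 29.4 − 11.65 = 17.75.
DWL = ½ × 2 × 17.75 = €17.75 million.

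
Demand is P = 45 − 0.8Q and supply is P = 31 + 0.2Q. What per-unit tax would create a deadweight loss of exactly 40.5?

9

Competitive equilibrium: 45 − 0.8Q = 31 + 0.2Q → Q* = 14, P* = 33.8.
A tax t gives ΔQ = t/1 and wedge t, so DWL = t²/2.
t²/2 = 40.5 → t² = 81 → t = 9.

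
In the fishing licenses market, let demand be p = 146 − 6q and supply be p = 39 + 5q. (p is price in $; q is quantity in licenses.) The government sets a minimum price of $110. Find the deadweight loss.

$76.41

Competitive equilibrium: 146 − 6q = 39 + 5q → q* = 9.7273, p* = 87.6364.
At the floor p = 110, quantity demanded = (146 − 110)/6 = 6.
Sellers' marginal cost at q' = 6: 39 + 5·6 = 69.
Δq = 9.7273 − 6 = 3.7273; wedge = 110 − 69 = 41.
DWL = ½ × 3.7273 × 41 = $76.41.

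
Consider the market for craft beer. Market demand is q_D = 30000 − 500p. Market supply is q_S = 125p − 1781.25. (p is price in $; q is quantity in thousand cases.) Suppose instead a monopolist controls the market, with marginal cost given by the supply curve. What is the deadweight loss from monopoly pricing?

$2907.03 thousand

In inverse form: demand p = 60 − 0.002q, supply p = 14.25 + 0.008q.
Competitive equilibrium: 60 − 0.002q = 14.25 + 0.008q → q* = 4575, p* = 50.85.
Marginal revenue: MR = 60 − 0.004q. Set MR = MC: 60 − 0.004q = 14.25 + 0.008q → q_m = 3812.5.
Price p_m = 60 − 0.002·3812.5 = 52.375; MC(q_m) = 14.25 + 0.008·3812.5 = 44.75.
Competitive q* = 4575, so Δq = 762.5; wedge = 52.375 − 44.75 = 7.625.
The triangle = ½ × 762.5 × 7.625 = $2907.03 thousand.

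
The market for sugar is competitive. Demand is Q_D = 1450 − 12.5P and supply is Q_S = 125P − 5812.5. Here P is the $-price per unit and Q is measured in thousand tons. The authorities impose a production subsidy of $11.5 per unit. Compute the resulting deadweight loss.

In inverse form: demand P = 116 − 0.08Q, supply P = 46.5 + 0.008Q.
Competitive equilibrium: 116 − 0.08Q = 46.5 + 0.008Q → Q* = 789.7727, P* = 52.8182.
The subsidy lowers effective supply by 11.5: P = 35 + 0.008Q.
New quantity: 116 − 0.08Q = 35 + 0.008Q → Q' = 920.4545.
Overproduction ΔQ = 920.4545 − 789.7727 = 130.6818; wedge = subsidy = 11.5.
The triangle = ½ × 130.6818 × 11.5 = $751.42 thousand.

$751.42 thousand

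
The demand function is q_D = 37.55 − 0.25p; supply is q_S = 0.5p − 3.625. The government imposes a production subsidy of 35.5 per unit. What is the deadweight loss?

In inverse form: demand p = 150.2 − 4q, supply p = 7.25 + 2q.
Competitive equilibrium: 150.2 − 4q = 7.25 + 2q → q* = 23.825, p* = 54.9.
The subsidy lowers effective supply by 35.5: p = 2q − 28.25.
New quantity: 150.2 − 4q = 2q − 28.25 → q' = 29.7417.
Overproduction Δq = 29.7417 − 23.825 = 5.9167; wedge = subsidy = 35.5.
DWL = ½ × 5.9167 × 35.5 = 105.02.

105.02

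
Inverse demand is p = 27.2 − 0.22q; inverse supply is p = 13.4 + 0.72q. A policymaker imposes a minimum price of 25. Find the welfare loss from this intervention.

10.30

Competitive equilibrium: 27.2 − 0.22q = 13.4 + 0.72q → q* = 14.6809, p* = 23.9702.
At the floor p = 25, quantity demanded = (27.2 − 25)/0.22 = 10.
Sellers' marginal cost at q' = 10: 13.4 + 0.72·10 = 20.6.
Δq = 14.6809 − 10 = 4.6809; wedge = 25 − 20.6 = 4.4.
Deadweight loss = ½ × 4.6809 × 4.4 = 10.30.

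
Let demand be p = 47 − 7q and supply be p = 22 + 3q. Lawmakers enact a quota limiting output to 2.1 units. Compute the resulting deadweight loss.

0.80

Competitive equilibrium: 47 − 7q = 22 + 3q → q* = 2.5, p* = 29.5.
At q = 2.1: demand price = 47 − 7·2.1 = 32.3; supply price = 22 + 3·2.1 = 28.3.
Δq = 2.5 − 2.1 = 0.4; wedge = 32.3 − 28.3 = 4.
Welfare loss = ½ × 0.4 × 4 = 0.80.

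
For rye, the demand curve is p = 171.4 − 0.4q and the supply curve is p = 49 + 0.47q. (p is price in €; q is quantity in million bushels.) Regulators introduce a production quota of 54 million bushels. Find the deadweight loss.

Competitive equilibrium: 171.4 − 0.4q = 49 + 0.47q → q* = 140.6897, p* = 115.1241.
At q = 54: demand price = 171.4 − 0.4·54 = 149.8; supply price = 49 + 0.47·54 = 74.38.
Δq = 140.6897 − 54 = 86.6897; wedge = 149.8 − 74.38 = 75.42.
Welfare loss = ½ × 86.6897 × 75.42 = €3269.07 million.

€3269.07 million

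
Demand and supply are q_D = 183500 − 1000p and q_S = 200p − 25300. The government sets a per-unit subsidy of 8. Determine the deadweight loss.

5333.33

In inverse form: demand p = 183.5 − 0.001q, supply p = 126.5 + 0.005q.
Competitive equilibrium: 183.5 − 0.001q = 126.5 + 0.005q → q* = 9500, p* = 174.
The subsidy lowers effective supply by 8: p = 118.5 + 0.005q.
New quantity: 183.5 − 0.001q = 118.5 + 0.005q → q' = 10833.3333.
Overproduction Δq = 10833.3333 − 9500 = 1333.3333; wedge = subsidy = 8.
The triangle = ½ × 1333.3333 × 8 = 5333.33.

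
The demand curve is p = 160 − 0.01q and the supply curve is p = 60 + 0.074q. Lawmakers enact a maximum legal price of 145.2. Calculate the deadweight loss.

Competitive equilibrium: 160 − 0.01q = 60 + 0.074q → q* = 1190.4762, p* = 148.0952.
At the ceiling p = 145.2, quantity supplied = (145.2 − 60)/0.074 = 1151.3514.
Willingness to pay at q' = 1151.3514: 160 − 0.01·1151.3514 = 148.4865.
Δq = 1190.4762 − 1151.3514 = 39.1248; wedge = 148.4865 − 145.2 = 3.2865.
Deadweight loss = ½ × 39.1248 × 3.2865 = 64.29.

64.29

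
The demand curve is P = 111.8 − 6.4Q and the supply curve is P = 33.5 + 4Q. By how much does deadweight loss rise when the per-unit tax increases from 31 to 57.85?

114.69

Competitive equilibrium: 111.8 − 6.4Q = 33.5 + 4Q → Q* = 7.5288, P* = 63.6154.
For a per-unit tax t: ΔQ = t/10.4, so DWL = ½·t·(t/10.4) = t²/20.8.
At t = 31: DWL = 46.202. At t = 57.85: DWL = 160.895.
Increase = 160.895 − 46.202 = 114.69.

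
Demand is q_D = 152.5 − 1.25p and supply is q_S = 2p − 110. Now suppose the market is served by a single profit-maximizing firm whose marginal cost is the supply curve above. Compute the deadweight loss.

250.56

In inverse form: demand p = 122 − 0.8q, supply p = 55 + 0.5q.
Competitive equilibrium: 122 − 0.8q = 55 + 0.5q → q* = 51.5385, p* = 80.7692.
Marginal revenue: MR = 122 − 1.6q. Set MR = MC: 122 − 1.6q = 55 + 0.5q → q_m = 31.9048.
Price p_m = 122 − 0.8·31.9048 = 96.4762; MC(q_m) = 55 + 0.5·31.9048 = 70.9524.
Competitive q* = 51.5385, so Δq = 19.6337; wedge = 96.4762 − 70.9524 = 25.5238.
DWL = ½ × 19.6337 × 25.5238 = 250.56.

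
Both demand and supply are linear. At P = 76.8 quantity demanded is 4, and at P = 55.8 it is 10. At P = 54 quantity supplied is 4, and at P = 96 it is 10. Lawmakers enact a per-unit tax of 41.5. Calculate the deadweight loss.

Demand slope = (55.8 − 76.8)/(10 − 4) = −3.5, so P = 90.8 − 3.5Q.
Supply slope = (96 − 54)/(10 − 4) = 7, so P = 26 + 7Q.
Competitive equilibrium: 90.8 − 3.5Q = 26 + 7Q → Q* = 6.1714, P* = 69.2.
With the tax, the buyer price exceeds the seller price by 41.5: (90.8 − 3.5Q) − (26 + 7Q) = 41.5 → Q' = 2.219.
ΔQ = 6.1714 − 2.219 = 3.9524; the wedge equals the tax, 41.5.
Deadweight loss = ½ × 3.9524 × 41.5 = 82.01.

82.01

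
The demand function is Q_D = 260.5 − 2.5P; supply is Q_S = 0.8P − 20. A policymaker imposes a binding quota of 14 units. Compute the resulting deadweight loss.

953.70

In inverse form: demand P = 104.2 − 0.4Q, supply P = 25 + 1.25Q.
Competitive equilibrium: 104.2 − 0.4Q = 25 + 1.25Q → Q* = 48, P* = 85.
At Q = 14: demand price = 104.2 − 0.4·14 = 98.6; supply price = 25 + 1.25·14 = 42.5.
ΔQ = 48 − 14 = 34; wedge = 98.6 − 42.5 = 56.1.
The triangle = ½ × 34 × 56.1 = 953.70.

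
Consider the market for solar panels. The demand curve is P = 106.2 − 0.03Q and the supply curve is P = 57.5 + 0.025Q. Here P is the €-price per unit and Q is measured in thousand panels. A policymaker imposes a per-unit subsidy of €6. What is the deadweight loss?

Competitive equilibrium: 106.2 − 0.03Q = 57.5 + 0.025Q → Q* = 885.4545, P* = 79.6364.
The subsidy lowers effective supply by 6: P = 51.5 + 0.025Q.
New quantity: 106.2 − 0.03Q = 51.5 + 0.025Q → Q' = 994.5455.
Overproduction ΔQ = 994.5455 − 885.4545 = 109.091; wedge = subsidy = 6.
DWL = ½ × 109.091 × 6 = €327.27 thousand.

€327.27 thousand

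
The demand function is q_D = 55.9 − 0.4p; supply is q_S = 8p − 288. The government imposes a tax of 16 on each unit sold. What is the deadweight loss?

In inverse form: demand p = 139.75 − 2.5q, supply p = 36 + 0.125q.
Competitive equilibrium: 139.75 − 2.5q = 36 + 0.125q → q* = 39.5238, p* = 40.9405.
With the tax, the buyer price exceeds the seller price by 16: (139.75 − 2.5q) − (36 + 0.125q) = 16 → q' = 33.4286.
Δq = 39.5238 − 33.4286 = 6.0952; the wedge equals the tax, 16.
Welfare loss = ½ × 6.0952 × 16 = 48.76.

48.76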